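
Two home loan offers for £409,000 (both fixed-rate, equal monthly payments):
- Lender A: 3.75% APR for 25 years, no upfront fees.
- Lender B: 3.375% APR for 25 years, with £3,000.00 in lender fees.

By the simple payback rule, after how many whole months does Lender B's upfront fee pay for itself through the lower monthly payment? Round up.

37 months

Lender A: at 3.75% the monthly rate is 0.0031250, so the payment is 409,000 × 0.0031250 / (1 − 1.0031250^−300) = £2,102.80.
Lender B: monthly rate = 3.375%/12 = 0.0028125; payment = 409,000 × 0.0028125 / (1 − (1+0.0028125)^−300) = £2,020.23.
Monthly savings = £2,102.80 − £2,020.23 = £82.57.
Break-even = £3,000.00 / £82.57 = 36.33 → 37 months.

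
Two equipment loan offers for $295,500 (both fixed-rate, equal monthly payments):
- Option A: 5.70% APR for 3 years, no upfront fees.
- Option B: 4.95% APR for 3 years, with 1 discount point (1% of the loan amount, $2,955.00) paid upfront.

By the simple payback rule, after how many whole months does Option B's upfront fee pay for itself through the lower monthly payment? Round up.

Option A: at 5.70% the monthly rate is 0.0047500, so the payment is 295,500 × 0.0047500 / (1 − 1.0047500^−36) = $8,949.57.
Option B: at 4.95% the monthly rate is 0.0041250, so the payment is 295,500 × 0.0041250 / (1 − 1.0041250^−36) = $8,849.77.
Monthly savings = $8,949.57 − $8,849.77 = $99.80.
Break-even = $2,955.00 / $99.80 = 29.61 → 30 months.

30 months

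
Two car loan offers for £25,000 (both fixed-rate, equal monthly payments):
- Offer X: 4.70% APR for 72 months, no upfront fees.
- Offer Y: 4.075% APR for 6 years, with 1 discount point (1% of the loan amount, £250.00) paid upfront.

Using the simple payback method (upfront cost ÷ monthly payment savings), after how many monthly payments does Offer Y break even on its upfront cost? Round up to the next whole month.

Offer X: monthly rate = 4.7%/12 = 0.0039167; payment = 25,000 × 0.0039167 / (1 − (1+0.0039167)^−72) = £399.15.
Offer Y: at 4.075% the monthly rate is 0.0033958, so the payment is 25,000 × 0.0033958 / (1 − 1.0033958^−72) = £391.98.
Monthly savings = £399.15 − £391.98 = £7.17.
Break-even = £250.00 / £7.17 = 34.87 → 35 months.

35 months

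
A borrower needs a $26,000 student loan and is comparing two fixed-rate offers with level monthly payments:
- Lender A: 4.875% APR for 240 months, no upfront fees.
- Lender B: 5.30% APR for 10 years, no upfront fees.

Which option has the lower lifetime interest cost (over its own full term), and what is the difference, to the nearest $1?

Lender A: monthly rate = 4.875%/12 = 0.0040625; payment = 26,000 × 0.0040625 / (1 − (1+0.0040625)^−240) = $169.80.
Total interest on Lender A = 240 × $169.80 − $26,000 = $14,752.00.
Lender B: monthly rate = 5.3%/12 = 0.0044167; payment = 26,000 × 0.0044167 / (1 − (1+0.0044167)^−120) = $279.60.
Total interest on Lender B = 120 × $279.60 − $26,000 = $7,552.00.
Lender B is lower by $7,200.00.

Lender B by $7,200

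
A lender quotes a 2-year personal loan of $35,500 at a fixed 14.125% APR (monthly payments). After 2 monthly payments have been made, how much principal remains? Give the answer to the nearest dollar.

With monthly rate i = 14.125%/12 = 0.0117708, the balance after k of n payments is P · [(1+i)^n − (1+i)^k] / [(1+i)^n − 1].
(1+0.0117708)^24 = 1.32425535 and (1+0.0117708)^2 = 1.02368022, so the balance is 35,500 × (1.32425535 − 1.02368022) / (1.32425535 − 1) = $32,907.45.

$32,907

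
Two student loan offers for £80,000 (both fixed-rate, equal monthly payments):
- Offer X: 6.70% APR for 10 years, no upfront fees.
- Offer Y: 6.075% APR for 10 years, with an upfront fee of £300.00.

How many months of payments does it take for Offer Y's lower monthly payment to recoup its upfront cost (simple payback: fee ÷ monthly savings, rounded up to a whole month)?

12 months

Offer X: at 6.70% the monthly rate is 0.0055833, so the payment is 80,000 × 0.0055833 / (1 − 1.0055833^−120) = £916.55.
Offer Y: at 6.075% the monthly rate is 0.0050625, so the payment is 80,000 × 0.0050625 / (1 − 1.0050625^−120) = £891.18.
Monthly savings = £916.55 − £891.18 = £25.37.
Break-even = £300.00 / £25.37 = 11.82 → 12 months.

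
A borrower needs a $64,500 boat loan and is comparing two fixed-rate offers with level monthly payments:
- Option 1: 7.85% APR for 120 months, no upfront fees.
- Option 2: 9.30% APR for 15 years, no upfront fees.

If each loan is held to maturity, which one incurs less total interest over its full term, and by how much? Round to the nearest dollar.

Option 1: monthly rate = 7.85%/12 = 0.0065417; payment = 64,500 × 0.0065417 / (1 − (1+0.0065417)^−120) = $777.46.
Total interest on Option 1 = 120 × $777.46 − $64,500 = $28,795.20.
Option 2: monthly rate = 9.3%/12 = 0.0077500; payment = 64,500 × 0.0077500 / (1 − (1+0.0077500)^−180) = $665.76.
Total interest on Option 2 = 180 × $665.76 − $64,500 = $55,336.80.
Option 1 is lower by $26,541.60.

Option 1 by $26,542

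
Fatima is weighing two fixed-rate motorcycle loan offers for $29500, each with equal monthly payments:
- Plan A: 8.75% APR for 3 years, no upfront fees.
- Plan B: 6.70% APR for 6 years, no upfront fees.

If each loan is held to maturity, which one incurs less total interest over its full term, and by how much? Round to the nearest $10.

Plan A by $2,260

Plan A: monthly rate = 8.75%/12 = 0.0072917; payment = 29,500 × 0.0072917 / (1 − (1+0.0072917)^−36) = $934.66.
Total interest on Plan A = 36 × $934.66 − $29,500 = $4,147.76.
Plan B: monthly rate = 6.7%/12 = 0.0055833; payment = 29,500 × 0.0055833 / (1 − (1+0.0055833)^−72) = $498.71.
Total interest on Plan B = 72 × $498.71 − $29,500 = $6,407.12.
Plan A is lower by $2,259.36.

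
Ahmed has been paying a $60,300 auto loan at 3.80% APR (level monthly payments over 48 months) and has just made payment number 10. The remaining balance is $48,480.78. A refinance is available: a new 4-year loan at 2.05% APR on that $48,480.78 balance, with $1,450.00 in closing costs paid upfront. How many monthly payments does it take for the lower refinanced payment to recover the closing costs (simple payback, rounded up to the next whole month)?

5 months

Current payment = 60,300 × 3.8%/12 / (1 − (1+0.0031667)^−48) = $1,356.13.
Refinanced payment = 48,480.78 × 0.0017083 / (1 − (1+0.0017083)^−48) = $1,052.85.
Monthly savings = $1,356.13 − $1,052.85 = $303.28.
Break-even = $1,450.00 / $303.28 = 4.78 → 5 months.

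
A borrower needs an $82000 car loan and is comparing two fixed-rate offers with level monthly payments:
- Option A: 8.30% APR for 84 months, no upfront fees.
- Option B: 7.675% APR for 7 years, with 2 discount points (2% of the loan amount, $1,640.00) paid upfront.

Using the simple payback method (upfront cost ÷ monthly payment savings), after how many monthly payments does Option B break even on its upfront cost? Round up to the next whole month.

Option A: at 8.30% the monthly rate is 0.0069167, so the payment is 82,000 × 0.0069167 / (1 − 1.0069167^−84) = $1,290.36.
Option B: at 7.675% the monthly rate is 0.0063958, so the payment is 82,000 × 0.0063958 / (1 − 1.0063958^−84) = $1,264.83.
Monthly savings = $1,290.36 − $1,264.83 = $25.53.
Break-even = $1,640.00 / $25.53 = 64.24 → 65 months.

65 months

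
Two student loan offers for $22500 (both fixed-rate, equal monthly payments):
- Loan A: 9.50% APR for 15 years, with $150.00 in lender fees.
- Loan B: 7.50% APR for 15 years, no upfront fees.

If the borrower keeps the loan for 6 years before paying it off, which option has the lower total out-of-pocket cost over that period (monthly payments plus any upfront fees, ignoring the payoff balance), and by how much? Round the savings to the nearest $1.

Loan B by $2,049

Loan A: monthly rate = 9.5%/12 = 0.0079167; payment = 22,500 × 0.0079167 / (1 − (1+0.0079167)^−180) = $234.95.
Loan B: monthly rate = 7.5%/12 = 0.0062500; payment = 22,500 × 0.0062500 / (1 − (1+0.0062500)^−180) = $208.58.
Over 72 months: Loan A costs 72 × $234.95 + $150.00 = $17,066.40; Loan B costs 72 × $208.58 = $15,017.76.
Loan B is cheaper by $17,066.40 − $15,017.76 = $2,048.64.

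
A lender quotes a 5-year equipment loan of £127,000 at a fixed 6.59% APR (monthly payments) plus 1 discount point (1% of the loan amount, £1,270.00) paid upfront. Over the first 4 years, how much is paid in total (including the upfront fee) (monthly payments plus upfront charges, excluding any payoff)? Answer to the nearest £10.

£120,800

At 6.59% the monthly rate is 0.0054917, so the payment is 127,000 × 0.0054917 / (1 − 1.0054917^−60) = £2,490.26.
Total outlay = 48 × £2,490.26 + £1,270.00 = £120,802.48.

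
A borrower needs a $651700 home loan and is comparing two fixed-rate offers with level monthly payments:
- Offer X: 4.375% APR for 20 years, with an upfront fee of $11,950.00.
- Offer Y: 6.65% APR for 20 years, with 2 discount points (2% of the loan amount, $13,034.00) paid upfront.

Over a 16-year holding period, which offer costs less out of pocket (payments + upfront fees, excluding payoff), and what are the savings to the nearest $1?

Offer X by $161,882

Offer X: at 4.375% the monthly rate is 0.0036458, so the payment is 651,700 × 0.0036458 / (1 − 1.0036458^−240) = $4,079.13.
Offer Y: at 6.65% the monthly rate is 0.0055417, so the payment is 651,700 × 0.0055417 / (1 − 1.0055417^−240) = $4,916.62.
Over 192 months: Offer X costs 192 × $4,079.13 + $11,950.00 = $795,142.96; Offer Y costs 192 × $4,916.62 + $13,034.00 = $957,025.04.
Offer X is cheaper by $957,025.04 − $795,142.96 = $161,882.08.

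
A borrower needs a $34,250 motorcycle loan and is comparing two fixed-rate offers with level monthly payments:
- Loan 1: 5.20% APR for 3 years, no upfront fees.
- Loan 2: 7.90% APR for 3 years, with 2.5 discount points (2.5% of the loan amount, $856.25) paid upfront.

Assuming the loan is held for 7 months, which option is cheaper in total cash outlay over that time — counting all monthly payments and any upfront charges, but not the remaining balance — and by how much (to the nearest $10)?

Loan 1 by $1,150

Loan 1: at 5.20% the monthly rate is 0.0043333, so the payment is 34,250 × 0.0043333 / (1 − 1.0043333^−36) = $1,029.58.
Loan 2: monthly rate = 7.9%/12 = 0.0065833; payment = 34,250 × 0.0065833 / (1 − (1+0.0065833)^−36) = $1,071.69.
Over 7 months: Loan 1 costs 7 × $1,029.58 = $7,207.06; Loan 2 costs 7 × $1,071.69 + $856.25 = $8,358.08.
Loan 1 is cheaper by $8,358.08 − $7,207.06 = $1,151.02.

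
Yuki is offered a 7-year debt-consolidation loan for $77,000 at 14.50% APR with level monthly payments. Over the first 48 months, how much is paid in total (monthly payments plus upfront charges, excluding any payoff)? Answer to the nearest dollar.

Monthly rate = 14.5%/12 = 0.0120833; payment = 77,000 × 0.0120833 / (1 − (1+0.0120833)^−84) = $1,464.33.
Total outlay = 48 × $1,464.33 = $70,287.84.

$70,288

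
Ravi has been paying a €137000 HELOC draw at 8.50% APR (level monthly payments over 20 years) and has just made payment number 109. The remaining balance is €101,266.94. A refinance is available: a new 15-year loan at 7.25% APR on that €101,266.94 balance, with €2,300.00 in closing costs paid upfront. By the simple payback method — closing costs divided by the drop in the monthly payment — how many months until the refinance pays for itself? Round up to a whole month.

Current payment = 137,000 × 8.5%/12 / (1 − (1+0.0070833)^−240) = €1,188.92.
Refinanced payment = 101,266.94 × 0.0060417 / (1 − (1+0.0060417)^−180) = €924.43.
Monthly savings = €1,188.92 − €924.43 = €264.49.
Break-even = €2,300.00 / €264.49 = 8.70 → 9 months.

9 months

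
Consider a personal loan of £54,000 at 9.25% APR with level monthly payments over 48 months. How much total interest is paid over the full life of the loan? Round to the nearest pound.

£10,810

At 9.25% the monthly rate is 0.0077083, so the payment is 54,000 × 0.0077083 / (1 − 1.0077083^−48) = £1,350.21.
Total paid = 48 × £1,350.21 = £64,810.08; interest = £64,810.08 − £54,000 = £10,810.08.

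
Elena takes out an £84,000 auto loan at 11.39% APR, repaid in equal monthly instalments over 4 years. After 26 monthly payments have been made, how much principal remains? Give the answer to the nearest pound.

With monthly rate i = 11.39%/12 = 0.0094917, the balance after k of n payments is P · [(1+i)^n − (1+i)^k] / [(1+i)^n − 1].
(1+0.0094917)^48 = 1.57373438 and (1+0.0094917)^26 = 1.27841304, so the balance is 84,000 × (1.57373438 − 1.27841304) / (1.57373438 − 1) = £43,237.77.

£43,238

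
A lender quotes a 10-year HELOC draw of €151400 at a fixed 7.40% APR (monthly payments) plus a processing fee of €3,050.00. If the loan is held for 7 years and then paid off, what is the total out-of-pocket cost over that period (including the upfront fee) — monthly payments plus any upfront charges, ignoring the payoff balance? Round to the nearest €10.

At 7.40% the monthly rate is 0.0061667, so the payment is 151,400 × 0.0061667 / (1 − 1.0061667^−120) = €1,789.25.
Total outlay = 84 × €1,789.25 + €3,050.00 = €153,347.00.

€153,350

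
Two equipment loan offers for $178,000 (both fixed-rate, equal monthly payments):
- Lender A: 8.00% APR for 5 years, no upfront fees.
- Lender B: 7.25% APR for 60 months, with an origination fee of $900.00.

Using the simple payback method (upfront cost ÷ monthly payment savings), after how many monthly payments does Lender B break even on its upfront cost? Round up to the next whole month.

15 months

Lender A: monthly rate = 8%/12 = 0.0066667; payment = 178,000 × 0.0066667 / (1 − (1+0.0066667)^−60) = $3,609.20.
Lender B: at 7.25% the monthly rate is 0.0060417, so the payment is 178,000 × 0.0060417 / (1 − 1.0060417^−60) = $3,545.65.
Monthly savings = $3,609.20 − $3,545.65 = $63.55.
Break-even = $900.00 / $63.55 = 14.16 → 15 months.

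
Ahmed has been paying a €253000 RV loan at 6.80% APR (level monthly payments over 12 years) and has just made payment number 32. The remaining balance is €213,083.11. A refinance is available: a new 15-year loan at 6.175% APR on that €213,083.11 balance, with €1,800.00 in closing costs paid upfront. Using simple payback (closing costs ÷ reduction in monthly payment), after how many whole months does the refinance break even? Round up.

Current payment = 253,000 × 6.8%/12 / (1 − (1+0.0056667)^−144) = €2,574.91.
Refinanced payment = 213,083.11 × 0.0051458 / (1 − (1+0.0051458)^−180) = €1,818.32.
Monthly savings = €2,574.91 − €1,818.32 = €756.59.
Break-even = €1,800.00 / €756.59 = 2.38 → 3 months.

3 months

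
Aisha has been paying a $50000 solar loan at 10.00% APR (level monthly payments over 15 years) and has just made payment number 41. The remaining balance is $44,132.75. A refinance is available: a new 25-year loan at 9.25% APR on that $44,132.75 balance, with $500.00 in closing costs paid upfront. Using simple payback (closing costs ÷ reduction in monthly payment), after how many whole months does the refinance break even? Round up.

4 months

Current payment = 50,000 × 10%/12 / (1 − (1+0.0083333)^−180) = $537.30.
Refinanced payment = 44,132.75 × 0.0077083 / (1 − (1+0.0077083)^−300) = $377.94.
Monthly savings = $537.30 − $377.94 = $159.36.
Break-even = $500.00 / $159.36 = 3.14 → 4 months.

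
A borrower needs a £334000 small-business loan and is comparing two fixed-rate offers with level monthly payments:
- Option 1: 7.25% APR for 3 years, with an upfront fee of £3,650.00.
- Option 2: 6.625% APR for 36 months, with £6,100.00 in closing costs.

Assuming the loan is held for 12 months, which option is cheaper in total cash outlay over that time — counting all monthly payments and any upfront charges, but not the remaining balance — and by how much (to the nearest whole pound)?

Option 1 by £1,305

Option 1: at 7.25% the monthly rate is 0.0060417, so the payment is 334,000 × 0.0060417 / (1 − 1.0060417^−36) = £10,351.17.
Option 2: monthly rate = 6.625%/12 = 0.0055208; payment = 334,000 × 0.0055208 / (1 − (1+0.0055208)^−36) = £10,255.78.
Over 12 months: Option 1 costs 12 × £10,351.17 + £3,650.00 = £127,864.04; Option 2 costs 12 × £10,255.78 + £6,100.00 = £129,169.36.
Option 1 is cheaper by £129,169.36 − £127,864.04 = £1,305.32.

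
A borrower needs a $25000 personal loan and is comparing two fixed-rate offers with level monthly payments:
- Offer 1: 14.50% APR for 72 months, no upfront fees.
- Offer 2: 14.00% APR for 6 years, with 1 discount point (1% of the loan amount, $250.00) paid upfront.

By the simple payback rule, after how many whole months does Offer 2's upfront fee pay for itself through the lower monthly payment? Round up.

38 months

Offer 1: at 14.50% the monthly rate is 0.0120833, so the payment is 25,000 × 0.0120833 / (1 − 1.0120833^−72) = $521.86.
Offer 2: monthly rate = 14%/12 = 0.0116667; payment = 25,000 × 0.0116667 / (1 − (1+0.0116667)^−72) = $515.14.
Monthly savings = $521.86 − $515.14 = $6.72.
Break-even = $250.00 / $6.72 = 37.20 → 38 months.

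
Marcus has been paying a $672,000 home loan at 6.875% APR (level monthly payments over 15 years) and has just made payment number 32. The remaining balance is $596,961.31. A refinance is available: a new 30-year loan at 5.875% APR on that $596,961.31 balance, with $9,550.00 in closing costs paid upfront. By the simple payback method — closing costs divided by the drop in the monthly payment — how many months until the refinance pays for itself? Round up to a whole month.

4 months

Current payment = 672,000 × 6.875%/12 / (1 − (1+0.0057292)^−180) = $5,993.26.
Refinanced payment = 596,961.31 × 0.0048958 / (1 − (1+0.0048958)^−360) = $3,531.25.
Monthly savings = $5,993.26 − $3,531.25 = $2,462.01.
Break-even = $9,550.00 / $2,462.01 = 3.88 → 4 months.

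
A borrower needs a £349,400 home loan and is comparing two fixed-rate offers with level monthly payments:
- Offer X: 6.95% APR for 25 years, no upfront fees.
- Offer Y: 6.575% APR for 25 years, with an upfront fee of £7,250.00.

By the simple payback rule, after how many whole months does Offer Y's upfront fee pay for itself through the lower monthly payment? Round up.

88 months

Offer X: at 6.95% the monthly rate is 0.0057917, so the payment is 349,400 × 0.0057917 / (1 − 1.0057917^−300) = £2,458.35.
Offer Y: at 6.575% the monthly rate is 0.0054792, so the payment is 349,400 × 0.0054792 / (1 − 1.0054792^−300) = £2,375.57.
Monthly savings = £2,458.35 − £2,375.57 = £82.78.
Break-even = £7,250.00 / £82.78 = 87.58 → 88 months.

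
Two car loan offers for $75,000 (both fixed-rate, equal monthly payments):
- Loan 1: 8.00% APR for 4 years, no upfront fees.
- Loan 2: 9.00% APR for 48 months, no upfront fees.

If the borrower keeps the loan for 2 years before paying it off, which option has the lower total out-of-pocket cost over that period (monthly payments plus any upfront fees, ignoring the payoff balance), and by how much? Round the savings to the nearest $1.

Loan 1: monthly rate = 8%/12 = 0.0066667; payment = 75,000 × 0.0066667 / (1 − (1+0.0066667)^−48) = $1,830.97.
Loan 2: at 9.00% the monthly rate is 0.0075000, so the payment is 75,000 × 0.0075000 / (1 − 1.0075000^−48) = $1,866.38.
Over 24 months: Loan 1 costs 24 × $1,830.97 = $43,943.28; Loan 2 costs 24 × $1,866.38 = $44,793.12.
Loan 1 is cheaper by $44,793.12 − $43,943.28 = $849.84.

Loan 1 by $850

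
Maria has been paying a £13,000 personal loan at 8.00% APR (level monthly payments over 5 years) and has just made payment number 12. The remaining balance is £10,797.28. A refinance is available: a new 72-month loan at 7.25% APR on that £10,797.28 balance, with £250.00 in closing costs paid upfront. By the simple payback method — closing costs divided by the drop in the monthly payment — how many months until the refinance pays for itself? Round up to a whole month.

4 months

Current payment = 13,000 × 8%/12 / (1 − (1+0.0066667)^−60) = £263.59.
Refinanced payment = 10,797.28 × 0.0060417 / (1 − (1+0.0060417)^−72) = £185.38.
Monthly savings = £263.59 − £185.38 = £78.21.
Break-even = £250.00 / £78.21 = 3.20 → 4 months.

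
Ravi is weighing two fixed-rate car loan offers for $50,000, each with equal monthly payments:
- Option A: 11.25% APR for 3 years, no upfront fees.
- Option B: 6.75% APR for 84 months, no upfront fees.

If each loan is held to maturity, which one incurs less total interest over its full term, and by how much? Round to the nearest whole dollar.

Option A by $3,734

Option A: monthly rate = 11.25%/12 = 0.0093750; payment = 50,000 × 0.0093750 / (1 − (1+0.0093750)^−36) = $1,642.86.
Total interest on Option A = 36 × $1,642.86 − $50,000 = $9,142.96.
Option B: monthly rate = 6.75%/12 = 0.0056250; payment = 50,000 × 0.0056250 / (1 − (1+0.0056250)^−84) = $748.54.
Total interest on Option B = 84 × $748.54 − $50,000 = $12,877.36.
Option A is lower by $3,734.40.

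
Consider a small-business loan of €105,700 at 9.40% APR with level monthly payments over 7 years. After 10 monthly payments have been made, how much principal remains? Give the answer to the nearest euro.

With monthly rate i = 9.4%/12 = 0.0078333, the balance after k of n payments is P · [(1+i)^n − (1+i)^k] / [(1+i)^n − 1].
(1+0.0078333)^84 = 1.92598247 and (1+0.0078333)^10 = 1.08115306, so the balance is 105,700 × (1.92598247 − 1.08115306) / (1.92598247 − 1) = €96,436.46.

€96,436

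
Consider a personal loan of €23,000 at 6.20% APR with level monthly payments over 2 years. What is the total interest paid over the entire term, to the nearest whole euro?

€1,515

Monthly rate = 6.2%/12 = 0.0051667; payment = 23,000 × 0.0051667 / (1 − (1+0.0051667)^−24) = €1,021.45.
Total paid = 24 × €1,021.45 = €24,514.80; interest = €24,514.80 − €23,000 = €1,514.80.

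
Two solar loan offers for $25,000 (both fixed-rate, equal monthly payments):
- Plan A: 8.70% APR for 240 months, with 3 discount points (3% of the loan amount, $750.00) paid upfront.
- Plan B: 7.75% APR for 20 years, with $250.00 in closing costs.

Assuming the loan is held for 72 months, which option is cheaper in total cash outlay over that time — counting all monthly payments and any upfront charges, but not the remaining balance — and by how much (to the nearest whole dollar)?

Plan B by $1,572

Plan A: at 8.70% the monthly rate is 0.0072500, so the payment is 25,000 × 0.0072500 / (1 − 1.0072500^−240) = $220.13.
Plan B: monthly rate = 7.75%/12 = 0.0064583; payment = 25,000 × 0.0064583 / (1 − (1+0.0064583)^−240) = $205.24.
Over 72 months: Plan A costs 72 × $220.13 + $750.00 = $16,599.36; Plan B costs 72 × $205.24 + $250.00 = $15,027.28.
Plan B is cheaper by $16,599.36 − $15,027.28 = $1,572.08.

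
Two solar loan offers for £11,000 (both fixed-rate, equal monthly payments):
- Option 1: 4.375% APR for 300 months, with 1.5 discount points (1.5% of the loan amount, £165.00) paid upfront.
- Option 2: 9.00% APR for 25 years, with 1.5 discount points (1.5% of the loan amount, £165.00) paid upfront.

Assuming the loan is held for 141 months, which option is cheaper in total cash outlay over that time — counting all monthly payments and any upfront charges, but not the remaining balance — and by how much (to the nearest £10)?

Option 1 by £4,500

Option 1: monthly rate = 4.375%/12 = 0.0036458; payment = 11,000 × 0.0036458 / (1 − (1+0.0036458)^−300) = £60.36.
Option 2: at 9.00% the monthly rate is 0.0075000, so the payment is 11,000 × 0.0075000 / (1 − 1.0075000^−300) = £92.31.
Over 141 months: Option 1 costs 141 × £60.36 + £165.00 = £8,675.76; Option 2 costs 141 × £92.31 + £165.00 = £13,180.71.
Option 1 is cheaper by £13,180.71 − £8,675.76 = £4,504.95.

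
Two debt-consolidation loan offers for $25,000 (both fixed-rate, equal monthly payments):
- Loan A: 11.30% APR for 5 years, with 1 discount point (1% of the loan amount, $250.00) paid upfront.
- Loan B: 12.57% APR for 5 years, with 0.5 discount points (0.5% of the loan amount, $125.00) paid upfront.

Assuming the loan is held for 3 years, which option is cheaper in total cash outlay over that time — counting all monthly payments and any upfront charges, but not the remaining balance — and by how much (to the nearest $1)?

Loan A: monthly rate = 11.3%/12 = 0.0094167; payment = 25,000 × 0.0094167 / (1 − (1+0.0094167)^−60) = $547.31.
Loan B: at 12.57% the monthly rate is 0.0104750, so the payment is 25,000 × 0.0104750 / (1 − 1.0104750^−60) = $563.34.
Over 36 months: Loan A costs 36 × $547.31 + $250.00 = $19,953.16; Loan B costs 36 × $563.34 + $125.00 = $20,405.24.
Loan A is cheaper by $20,405.24 − $19,953.16 = $452.08.

Loan A by $452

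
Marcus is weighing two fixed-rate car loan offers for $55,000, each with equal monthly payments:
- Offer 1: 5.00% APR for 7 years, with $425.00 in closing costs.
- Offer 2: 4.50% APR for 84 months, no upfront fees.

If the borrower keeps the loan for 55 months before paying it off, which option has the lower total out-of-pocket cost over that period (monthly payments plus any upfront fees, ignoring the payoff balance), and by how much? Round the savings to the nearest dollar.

Offer 1: at 5.00% the monthly rate is 0.0041667, so the payment is 55,000 × 0.0041667 / (1 − 1.0041667^−84) = $777.36.
Offer 2: monthly rate = 4.5%/12 = 0.0037500; payment = 55,000 × 0.0037500 / (1 − (1+0.0037500)^−84) = $764.51.
Over 55 months: Offer 1 costs 55 × $777.36 + $425.00 = $43,179.80; Offer 2 costs 55 × $764.51 = $42,048.05.
Offer 2 is cheaper by $43,179.80 − $42,048.05 = $1,131.75.

Offer 2 by $1,132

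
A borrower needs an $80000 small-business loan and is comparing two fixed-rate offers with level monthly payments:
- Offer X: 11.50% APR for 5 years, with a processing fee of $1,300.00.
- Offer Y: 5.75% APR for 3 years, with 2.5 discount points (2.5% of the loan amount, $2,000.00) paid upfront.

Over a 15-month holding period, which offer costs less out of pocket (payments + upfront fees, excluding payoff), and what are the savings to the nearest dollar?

Offer X by $10,679

Offer X: monthly rate = 11.5%/12 = 0.0095833; payment = 80,000 × 0.0095833 / (1 − (1+0.0095833)^−60) = $1,759.41.
Offer Y: monthly rate = 5.75%/12 = 0.0047917; payment = 80,000 × 0.0047917 / (1 − (1+0.0047917)^−36) = $2,424.70.
Over 15 months: Offer X costs 15 × $1,759.41 + $1,300.00 = $27,691.15; Offer Y costs 15 × $2,424.70 + $2,000.00 = $38,370.50.
Offer X is cheaper by $38,370.50 − $27,691.15 = $10,679.35.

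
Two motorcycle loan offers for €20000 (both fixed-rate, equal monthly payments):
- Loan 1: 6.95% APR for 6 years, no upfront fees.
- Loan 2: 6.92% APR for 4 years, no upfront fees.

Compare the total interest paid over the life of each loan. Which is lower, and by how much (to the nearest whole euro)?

Loan 1: at 6.95% the monthly rate is 0.0057917, so the payment is 20,000 × 0.0057917 / (1 − 1.0057917^−72) = €340.50.
Total interest on Loan 1 = 72 × €340.50 − €20,000 = €4,516.00.
Loan 2: monthly rate = 6.92%/12 = 0.0057667; payment = 20,000 × 0.0057667 / (1 − (1+0.0057667)^−48) = €478.18.
Total interest on Loan 2 = 48 × €478.18 − €20,000 = €2,952.64.
Loan 2 is lower by €1,563.36.

Loan 2 by €1,563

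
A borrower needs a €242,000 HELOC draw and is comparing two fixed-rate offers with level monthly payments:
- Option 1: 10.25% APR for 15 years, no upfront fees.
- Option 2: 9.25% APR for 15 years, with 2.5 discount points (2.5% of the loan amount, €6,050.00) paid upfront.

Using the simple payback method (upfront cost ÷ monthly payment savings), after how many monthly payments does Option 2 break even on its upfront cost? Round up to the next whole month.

42 months

Option 1: at 10.25% the monthly rate is 0.0085417, so the payment is 242,000 × 0.0085417 / (1 − 1.0085417^−180) = €2,637.68.
Option 2: monthly rate = 9.25%/12 = 0.0077083; payment = 242,000 × 0.0077083 / (1 − (1+0.0077083)^−180) = €2,490.65.
Monthly savings = €2,637.68 − €2,490.65 = €147.03.
Break-even = €6,050.00 / €147.03 = 41.15 → 42 months.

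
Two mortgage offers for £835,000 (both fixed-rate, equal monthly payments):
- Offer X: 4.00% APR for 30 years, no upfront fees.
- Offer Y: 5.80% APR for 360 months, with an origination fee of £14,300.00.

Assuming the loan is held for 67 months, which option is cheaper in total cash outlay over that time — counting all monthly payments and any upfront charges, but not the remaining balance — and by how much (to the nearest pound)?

Offer X: at 4.00% the monthly rate is 0.0033333, so the payment is 835,000 × 0.0033333 / (1 − 1.0033333^−360) = £3,986.42.
Offer Y: monthly rate = 5.8%/12 = 0.0048333; payment = 835,000 × 0.0048333 / (1 − (1+0.0048333)^−360) = £4,899.39.
Over 67 months: Offer X costs 67 × £3,986.42 = £267,090.14; Offer Y costs 67 × £4,899.39 + £14,300.00 = £342,559.13.
Offer X is cheaper by £342,559.13 − £267,090.14 = £75,468.99.

Offer X by £75,469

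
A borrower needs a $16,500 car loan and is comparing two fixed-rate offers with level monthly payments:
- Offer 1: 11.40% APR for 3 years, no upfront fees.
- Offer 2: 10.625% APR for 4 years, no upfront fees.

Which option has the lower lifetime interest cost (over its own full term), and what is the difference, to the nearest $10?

Offer 1: at 11.40% the monthly rate is 0.0095000, so the payment is 16,500 × 0.0095000 / (1 − 1.0095000^−36) = $543.32.
Total interest on Offer 1 = 36 × $543.32 − $16,500 = $3,059.52.
Offer 2: at 10.625% the monthly rate is 0.0088542, so the payment is 16,500 × 0.0088542 / (1 − 1.0088542^−48) = $423.45.
Total interest on Offer 2 = 48 × $423.45 − $16,500 = $3,825.60.
Offer 1 is lower by $766.08.

Offer 1 by $770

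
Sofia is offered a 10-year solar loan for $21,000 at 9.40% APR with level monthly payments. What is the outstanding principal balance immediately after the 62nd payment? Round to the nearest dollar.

With monthly rate i = 9.4%/12 = 0.0078333, the balance after k of n payments is P · [(1+i)^n − (1+i)^k] / [(1+i)^n − 1].
(1+0.0078333)^120 = 2.55062250 and (1+0.0078333)^62 = 1.62218555, so the balance is 21,000 × (2.55062250 − 1.62218555) / (2.55062250 − 1) = $12,573.77.

$12,574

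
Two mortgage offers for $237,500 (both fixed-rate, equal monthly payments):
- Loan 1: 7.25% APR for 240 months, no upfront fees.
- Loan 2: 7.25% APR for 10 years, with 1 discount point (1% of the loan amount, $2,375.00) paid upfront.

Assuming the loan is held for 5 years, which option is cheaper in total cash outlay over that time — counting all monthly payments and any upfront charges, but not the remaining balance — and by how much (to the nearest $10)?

Loan 1 by $57,040

Loan 1: monthly rate = 7.25%/12 = 0.0060417; payment = 237,500 × 0.0060417 / (1 − (1+0.0060417)^−240) = $1,877.14.
Loan 2: at 7.25% the monthly rate is 0.0060417, so the payment is 237,500 × 0.0060417 / (1 − 1.0060417^−120) = $2,788.27.
Over 60 months: Loan 1 costs 60 × $1,877.14 = $112,628.40; Loan 2 costs 60 × $2,788.27 + $2,375.00 = $169,671.20.
Loan 1 is cheaper by $169,671.20 − $112,628.40 = $57,042.80.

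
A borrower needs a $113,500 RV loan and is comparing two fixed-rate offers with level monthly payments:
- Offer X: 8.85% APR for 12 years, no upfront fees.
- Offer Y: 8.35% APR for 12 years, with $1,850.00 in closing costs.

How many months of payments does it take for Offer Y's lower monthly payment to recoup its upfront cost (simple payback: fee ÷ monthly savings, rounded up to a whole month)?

59 months

Offer X: monthly rate = 8.85%/12 = 0.0073750; payment = 113,500 × 0.0073750 / (1 − (1+0.0073750)^−144) = $1,282.10.
Offer Y: at 8.35% the monthly rate is 0.0069583, so the payment is 113,500 × 0.0069583 / (1 − 1.0069583^−144) = $1,250.47.
Monthly savings = $1,282.10 − $1,250.47 = $31.63.
Break-even = $1,850.00 / $31.63 = 58.49 → 59 months.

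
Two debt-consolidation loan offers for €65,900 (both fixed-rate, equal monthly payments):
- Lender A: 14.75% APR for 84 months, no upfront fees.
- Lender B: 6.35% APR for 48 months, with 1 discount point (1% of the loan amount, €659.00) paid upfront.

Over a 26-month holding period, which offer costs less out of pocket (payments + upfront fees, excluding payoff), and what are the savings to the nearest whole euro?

Lender A: monthly rate = 14.75%/12 = 0.0122917; payment = 65,900 × 0.0122917 / (1 − (1+0.0122917)^−84) = €1,262.43.
Lender B: monthly rate = 6.35%/12 = 0.0052917; payment = 65,900 × 0.0052917 / (1 − (1+0.0052917)^−48) = €1,558.26.
Over 26 months: Lender A costs 26 × €1,262.43 = €32,823.18; Lender B costs 26 × €1,558.26 + €659.00 = €41,173.76.
Lender A is cheaper by €41,173.76 − €32,823.18 = €8,350.58.

Lender A by €8,351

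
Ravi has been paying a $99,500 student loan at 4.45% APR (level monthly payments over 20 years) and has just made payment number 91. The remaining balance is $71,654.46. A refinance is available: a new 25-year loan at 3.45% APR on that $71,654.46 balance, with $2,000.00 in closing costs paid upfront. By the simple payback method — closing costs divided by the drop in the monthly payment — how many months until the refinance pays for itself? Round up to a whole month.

Current payment = 99,500 × 4.45%/12 / (1 − (1+0.0037083)^−240) = $626.80.
Refinanced payment = 71,654.46 × 0.0028750 / (1 − (1+0.0028750)^−300) = $356.80.
Monthly savings = $626.80 − $356.80 = $270.00.
Break-even = $2,000.00 / $270.00 = 7.41 → 8 months.

8 months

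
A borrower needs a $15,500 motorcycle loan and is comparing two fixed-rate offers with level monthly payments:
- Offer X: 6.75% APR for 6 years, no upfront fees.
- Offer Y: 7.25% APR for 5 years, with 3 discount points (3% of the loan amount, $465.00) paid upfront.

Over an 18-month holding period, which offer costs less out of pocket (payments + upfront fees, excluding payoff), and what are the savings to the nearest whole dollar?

Offer X: monthly rate = 6.75%/12 = 0.0056250; payment = 15,500 × 0.0056250 / (1 − (1+0.0056250)^−72) = $262.40.
Offer Y: at 7.25% the monthly rate is 0.0060417, so the payment is 15,500 × 0.0060417 / (1 − 1.0060417^−60) = $308.75.
Over 18 months: Offer X costs 18 × $262.40 = $4,723.20; Offer Y costs 18 × $308.75 + $465.00 = $6,022.50.
Offer X is cheaper by $6,022.50 − $4,723.20 = $1,299.30.

Offer X by $1,299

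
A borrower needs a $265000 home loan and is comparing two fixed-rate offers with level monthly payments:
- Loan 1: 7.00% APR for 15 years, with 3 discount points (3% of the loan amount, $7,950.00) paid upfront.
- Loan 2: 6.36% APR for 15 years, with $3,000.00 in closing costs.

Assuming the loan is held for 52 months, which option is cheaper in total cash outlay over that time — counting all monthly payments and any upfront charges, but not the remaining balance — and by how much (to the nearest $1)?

Loan 2 by $9,828

Loan 1: monthly rate = 7%/12 = 0.0058333; payment = 265,000 × 0.0058333 / (1 − (1+0.0058333)^−180) = $2,381.89.
Loan 2: at 6.36% the monthly rate is 0.0053000, so the payment is 265,000 × 0.0053000 / (1 − 1.0053000^−180) = $2,288.09.
Over 52 months: Loan 1 costs 52 × $2,381.89 + $7,950.00 = $131,808.28; Loan 2 costs 52 × $2,288.09 + $3,000.00 = $121,980.68.
Loan 2 is cheaper by $131,808.28 − $121,980.68 = $9,827.60.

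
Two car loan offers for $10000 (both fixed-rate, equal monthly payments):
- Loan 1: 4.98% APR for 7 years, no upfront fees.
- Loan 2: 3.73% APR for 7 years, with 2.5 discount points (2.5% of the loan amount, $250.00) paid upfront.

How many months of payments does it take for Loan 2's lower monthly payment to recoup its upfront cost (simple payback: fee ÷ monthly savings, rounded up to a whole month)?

44 months

Loan 1: monthly rate = 4.98%/12 = 0.0041500; payment = 10,000 × 0.0041500 / (1 − (1+0.0041500)^−84) = $141.25.
Loan 2: monthly rate = 3.73%/12 = 0.0031083; payment = 10,000 × 0.0031083 / (1 − (1+0.0031083)^−84) = $135.45.
Monthly savings = $141.25 − $135.45 = $5.80.
Break-even = $250.00 / $5.80 = 43.10 → 44 months.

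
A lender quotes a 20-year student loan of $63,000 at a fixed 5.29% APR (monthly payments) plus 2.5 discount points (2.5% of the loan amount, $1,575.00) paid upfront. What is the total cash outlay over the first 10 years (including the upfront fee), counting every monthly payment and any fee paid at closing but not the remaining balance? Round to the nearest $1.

Monthly rate = 5.29%/12 = 0.0044083; payment = 63,000 × 0.0044083 / (1 − (1+0.0044083)^−240) = $425.93.
Total outlay = 120 × $425.93 + $1,575.00 = $52,686.60.

$52,687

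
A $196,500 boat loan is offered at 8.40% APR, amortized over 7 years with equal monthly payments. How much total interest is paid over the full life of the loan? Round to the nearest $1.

$64,068

At 8.40% the monthly rate is 0.0070000, so the payment is 196,500 × 0.0070000 / (1 − 1.0070000^−84) = $3,102.00.
Total paid = 84 × $3,102.00 = $260,568.00; interest = $260,568.00 − $196,500 = $64,068.00.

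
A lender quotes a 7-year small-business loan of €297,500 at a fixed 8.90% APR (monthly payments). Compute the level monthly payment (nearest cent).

At 8.90% the monthly rate is 0.0074167, so the payment is 297,500 × 0.0074167 / (1 − 1.0074167^−84) = €4,771.42.

€4,771.42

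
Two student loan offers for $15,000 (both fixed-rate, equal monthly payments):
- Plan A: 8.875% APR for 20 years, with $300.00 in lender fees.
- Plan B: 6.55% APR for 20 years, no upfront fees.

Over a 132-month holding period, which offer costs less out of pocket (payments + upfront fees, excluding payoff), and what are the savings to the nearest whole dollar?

Plan A: at 8.875% the monthly rate is 0.0073958, so the payment is 15,000 × 0.0073958 / (1 − 1.0073958^−240) = $133.76.
Plan B: at 6.55% the monthly rate is 0.0054583, so the payment is 15,000 × 0.0054583 / (1 − 1.0054583^−240) = $112.28.
Over 132 months: Plan A costs 132 × $133.76 + $300.00 = $17,956.32; Plan B costs 132 × $112.28 = $14,820.96.
Plan B is cheaper by $17,956.32 − $14,820.96 = $3,135.36.

Plan B by $3,135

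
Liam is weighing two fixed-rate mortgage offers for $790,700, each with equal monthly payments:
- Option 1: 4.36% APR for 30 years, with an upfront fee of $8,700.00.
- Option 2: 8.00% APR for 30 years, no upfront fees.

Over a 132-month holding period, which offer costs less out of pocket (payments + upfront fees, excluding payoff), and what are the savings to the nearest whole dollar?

Option 1: monthly rate = 4.36%/12 = 0.0036333; payment = 790,700 × 0.0036333 / (1 − (1+0.0036333)^−360) = $3,940.86.
Option 2: at 8.00% the monthly rate is 0.0066667, so the payment is 790,700 × 0.0066667 / (1 − 1.0066667^−360) = $5,801.88.
Over 132 months: Option 1 costs 132 × $3,940.86 + $8,700.00 = $528,893.52; Option 2 costs 132 × $5,801.88 = $765,848.16.
Option 1 is cheaper by $765,848.16 − $528,893.52 = $236,954.64.

Option 1 by $236,955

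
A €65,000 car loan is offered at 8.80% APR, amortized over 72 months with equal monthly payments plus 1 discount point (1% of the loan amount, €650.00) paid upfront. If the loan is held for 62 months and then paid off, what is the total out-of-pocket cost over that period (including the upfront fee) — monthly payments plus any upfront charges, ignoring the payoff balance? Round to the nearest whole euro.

Monthly rate = 8.8%/12 = 0.0073333; payment = 65,000 × 0.0073333 / (1 − (1+0.0073333)^−72) = €1,165.22.
Total outlay = 62 × €1,165.22 + €650.00 = €72,893.64.

€72,894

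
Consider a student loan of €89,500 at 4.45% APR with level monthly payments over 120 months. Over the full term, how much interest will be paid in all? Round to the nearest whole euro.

At 4.45% the monthly rate is 0.0037083, so the payment is 89,500 × 0.0037083 / (1 − 1.0037083^−120) = €925.41.
Total paid = 120 × €925.41 = €111,049.20; interest = €111,049.20 − €89,500 = €21,549.20.

€21,549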